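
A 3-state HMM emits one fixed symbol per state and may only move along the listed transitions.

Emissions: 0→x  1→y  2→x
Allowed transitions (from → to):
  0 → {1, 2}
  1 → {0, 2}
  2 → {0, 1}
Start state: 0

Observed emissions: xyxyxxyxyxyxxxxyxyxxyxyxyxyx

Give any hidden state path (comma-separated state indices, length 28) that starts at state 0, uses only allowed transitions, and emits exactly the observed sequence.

  t0 'x' -> {0,2}, take 0 (start)
  t1 'y' -> {1}, take 1 (0->1 ok)
  t2 'x' -> {0,2}, take 0 (1->0 ok)
  t3 'y' -> {1}, take 1 (0->1 ok)
  t4 'x' -> {0,2}, take 2 (1->2 ok)
  t5 'x' -> {0,2}, take 0 (2->0 ok)
  t6 'y' -> {1}, take 1 (0->1 ok)
  t7 'x' -> {0,2}, take 0 (1->0 ok)
  t8 'y' -> {1}, take 1 (0->1 ok)
  t9 'x' -> {0,2}, take 0 (1->0 ok)
  t10 'y' -> {1}, take 1 (0->1 ok)
  t11 'x' -> {0,2}, take 0 (1->0 ok)
  t12 'x' -> {0,2}, take 2 (0->2 ok)
  t13 'x' -> {0,2}, take 0 (2->0 ok)
  t14 'x' -> {0,2}, take 2 (0->2 ok)
  t15 'y' -> {1}, take 1 (2->1 ok)
  t16 'x' -> {0,2}, take 0 (1->0 ok)
  t17 'y' -> {1}, take 1 (0->1 ok)
  t18 'x' -> {0,2}, take 0 (1->0 ok)
  t19 'x' -> {0,2}, take 2 (0->2 ok)
  t20 'y' -> {1}, take 1 (2->1 ok)
  t21 'x' -> {0,2}, take 2 (1->2 ok)
  t22 'y' -> {1}, take 1 (2->1 ok)
  t23 'x' -> {0,2}, take 2 (1->2 ok)
  t24 'y' -> {1}, take 1 (2->1 ok)
  t25 'x' -> {0,2}, take 0 (1->0 ok)
  t26 'y' -> {1}, take 1 (0->1 ok)
  t27 'x' -> {0,2}, take 0 (1->0 ok)

0,1,0,1,2,0,1,0,1,0,1,0,2,0,2,1,0,1,0,2,1,2,1,2,1,0,1,0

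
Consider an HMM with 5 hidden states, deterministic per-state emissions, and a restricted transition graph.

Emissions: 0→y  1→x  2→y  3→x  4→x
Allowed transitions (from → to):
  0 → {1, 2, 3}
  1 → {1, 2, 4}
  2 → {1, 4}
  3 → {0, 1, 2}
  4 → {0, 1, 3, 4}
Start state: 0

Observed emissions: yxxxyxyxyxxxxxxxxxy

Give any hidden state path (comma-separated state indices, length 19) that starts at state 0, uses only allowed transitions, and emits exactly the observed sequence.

  pos 0: y in {0,2}, choose 0; start
  pos 1: x in {1,3,4}, choose 1; 0->1 ok
  pos 2: x in {1,3,4}, choose 4; 1->4 ok
  pos 3: x in {1,3,4}, choose 3; 4->3 ok
  pos 4: y in {0,2}, choose 2; 3->2 ok
  pos 5: x in {1,3,4}, choose 1; 2->1 ok
  pos 6: y in {0,2}, choose 2; 1->2 ok
  pos 7: x in {1,3,4}, choose 1; 2->1 ok
  pos 8: y in {0,2}, choose 2; 1->2 ok
  pos 9: x in {1,3,4}, choose 1; 2->1 ok
  pos 10: x in {1,3,4}, choose 1; 1->1 ok
  pos 11: x in {1,3,4}, choose 1; 1->1 ok
  pos 12: x in {1,3,4}, choose 4; 1->4 ok
  pos 13: x in {1,3,4}, choose 1; 4->1 ok
  pos 14: x in {1,3,4}, choose 4; 1->4 ok
  pos 15: x in {1,3,4}, choose 3; 4->3 ok
  pos 16: x in {1,3,4}, choose 1; 3->1 ok
  pos 17: x in {1,3,4}, choose 4; 1->4 ok
  pos 18: y in {0,2}, choose 0; 4->0 ok

0,1,4,3,2,1,2,1,2,1,1,1,4,1,4,3,1,4,0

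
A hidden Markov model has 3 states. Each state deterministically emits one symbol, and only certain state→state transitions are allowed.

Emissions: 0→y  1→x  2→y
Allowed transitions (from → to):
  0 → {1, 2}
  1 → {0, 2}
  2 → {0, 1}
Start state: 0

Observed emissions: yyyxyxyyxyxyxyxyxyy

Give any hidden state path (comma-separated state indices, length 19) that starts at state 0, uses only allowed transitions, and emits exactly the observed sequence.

0,2,0,1,0,1,0,2,1,0,1,2,1,2,1,0,1,0,2

  t0 'y' -> {0,2}, take 0 (start)
  t1 'y' -> {0,2}, take 2 (0->2 ok)
  t2 'y' -> {0,2}, take 0 (2->0 ok)
  t3 'x' -> {1}, take 1 (0->1 ok)
  t4 'y' -> {0,2}, take 0 (1->0 ok)
  t5 'x' -> {1}, take 1 (0->1 ok)
  t6 'y' -> {0,2}, take 0 (1->0 ok)
  t7 'y' -> {0,2}, take 2 (0->2 ok)
  t8 'x' -> {1}, take 1 (2->1 ok)
  t9 'y' -> {0,2}, take 0 (1->0 ok)
  t10 'x' -> {1}, take 1 (0->1 ok)
  t11 'y' -> {0,2}, take 2 (1->2 ok)
  t12 'x' -> {1}, take 1 (2->1 ok)
  t13 'y' -> {0,2}, take 2 (1->2 ok)
  t14 'x' -> {1}, take 1 (2->1 ok)
  t15 'y' -> {0,2}, take 0 (1->0 ok)
  t16 'x' -> {1}, take 1 (0->1 ok)
  t17 'y' -> {0,2}, take 0 (1->0 ok)
  t18 'y' -> {0,2}, take 2 (0->2 ok)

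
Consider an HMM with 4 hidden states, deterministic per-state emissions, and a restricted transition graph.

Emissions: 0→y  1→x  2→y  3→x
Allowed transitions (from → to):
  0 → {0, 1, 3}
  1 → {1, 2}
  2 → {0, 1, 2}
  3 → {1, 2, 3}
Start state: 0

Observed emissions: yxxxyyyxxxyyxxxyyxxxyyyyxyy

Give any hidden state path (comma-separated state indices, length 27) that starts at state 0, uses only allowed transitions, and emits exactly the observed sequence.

  t0 'y' -> {0,2}, take 0 (start)
  t1 'x' -> {1,3}, take 3 (0->3 ok)
  t2 'x' -> {1,3}, take 1 (3->1 ok)
  t3 'x' -> {1,3}, take 1 (1->1 ok)
  t4 'y' -> {0,2}, take 2 (1->2 ok)
  t5 'y' -> {0,2}, take 2 (2->2 ok)
  t6 'y' -> {0,2}, take 0 (2->0 ok)
  t7 'x' -> {1,3}, take 3 (0->3 ok)
  t8 'x' -> {1,3}, take 3 (3->3 ok)
  t9 'x' -> {1,3}, take 1 (3->1 ok)
  t10 'y' -> {0,2}, take 2 (1->2 ok)
  t11 'y' -> {0,2}, take 0 (2->0 ok)
  t12 'x' -> {1,3}, take 1 (0->1 ok)
  t13 'x' -> {1,3}, take 1 (1->1 ok)
  t14 'x' -> {1,3}, take 1 (1->1 ok)
  t15 'y' -> {0,2}, take 2 (1->2 ok)
  t16 'y' -> {0,2}, take 0 (2->0 ok)
  t17 'x' -> {1,3}, take 1 (0->1 ok)
  t18 'x' -> {1,3}, take 1 (1->1 ok)
  t19 'x' -> {1,3}, take 1 (1->1 ok)
  t20 'y' -> {0,2}, take 2 (1->2 ok)
  t21 'y' -> {0,2}, take 2 (2->2 ok)
  t22 'y' -> {0,2}, take 0 (2->0 ok)
  t23 'y' -> {0,2}, take 0 (0->0 ok)
  t24 'x' -> {1,3}, take 3 (0->3 ok)
  t25 'y' -> {0,2}, take 2 (3->2 ok)
  t26 'y' -> {0,2}, take 2 (2->2 ok)

0,3,1,1,2,2,0,3,3,1,2,0,1,1,1,2,0,1,1,1,2,2,0,0,3,2,2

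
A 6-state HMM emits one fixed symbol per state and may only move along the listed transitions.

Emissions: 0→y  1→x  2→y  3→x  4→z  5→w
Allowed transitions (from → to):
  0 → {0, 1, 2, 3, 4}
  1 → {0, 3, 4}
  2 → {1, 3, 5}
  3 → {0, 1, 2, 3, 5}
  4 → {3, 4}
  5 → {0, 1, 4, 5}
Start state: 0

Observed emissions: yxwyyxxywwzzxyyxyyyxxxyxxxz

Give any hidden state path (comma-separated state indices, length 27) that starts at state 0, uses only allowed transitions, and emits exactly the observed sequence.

  t0 'y' -> {0,2}, take 0 (start)
  t1 'x' -> {1,3}, take 3 (0->3 ok)
  t2 'w' -> {5}, take 5 (3->5 ok)
  t3 'y' -> {0,2}, take 0 (5->0 ok)
  t4 'y' -> {0,2}, take 2 (0->2 ok)
  t5 'x' -> {1,3}, take 3 (2->3 ok)
  t6 'x' -> {1,3}, take 3 (3->3 ok)
  t7 'y' -> {0,2}, take 2 (3->2 ok)
  t8 'w' -> {5}, take 5 (2->5 ok)
  t9 'w' -> {5}, take 5 (5->5 ok)
  t10 'z' -> {4}, take 4 (5->4 ok)
  t11 'z' -> {4}, take 4 (4->4 ok)
  t12 'x' -> {1,3}, take 3 (4->3 ok)
  t13 'y' -> {0,2}, take 0 (3->0 ok)
  t14 'y' -> {0,2}, take 2 (0->2 ok)
  t15 'x' -> {1,3}, take 1 (2->1 ok)
  t16 'y' -> {0,2}, take 0 (1->0 ok)
  t17 'y' -> {0,2}, take 0 (0->0 ok)
  t18 'y' -> {0,2}, take 0 (0->0 ok)
  t19 'x' -> {1,3}, take 3 (0->3 ok)
  t20 'x' -> {1,3}, take 3 (3->3 ok)
  t21 'x' -> {1,3}, take 1 (3->1 ok)
  t22 'y' -> {0,2}, take 0 (1->0 ok)
  t23 'x' -> {1,3}, take 3 (0->3 ok)
  t24 'x' -> {1,3}, take 3 (3->3 ok)
  t25 'x' -> {1,3}, take 1 (3->1 ok)
  t26 'z' -> {4}, take 4 (1->4 ok)

0,3,5,0,2,3,3,2,5,5,4,4,3,0,2,1,0,0,0,3,3,1,0,3,3,1,4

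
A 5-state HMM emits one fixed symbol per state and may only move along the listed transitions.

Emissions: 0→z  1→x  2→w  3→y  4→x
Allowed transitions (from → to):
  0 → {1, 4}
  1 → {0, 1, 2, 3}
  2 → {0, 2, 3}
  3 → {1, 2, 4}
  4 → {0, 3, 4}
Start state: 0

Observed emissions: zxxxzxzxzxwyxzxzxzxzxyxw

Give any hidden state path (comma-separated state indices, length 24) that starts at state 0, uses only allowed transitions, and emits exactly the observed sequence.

  t0 'z' -> {0}, take 0 (start)
  t1 'x' -> {1,4}, take 1 (0->1 ok)
  t2 'x' -> {1,4}, take 1 (1->1 ok)
  t3 'x' -> {1,4}, take 1 (1->1 ok)
  t4 'z' -> {0}, take 0 (1->0 ok)
  t5 'x' -> {1,4}, take 1 (0->1 ok)
  t6 'z' -> {0}, take 0 (1->0 ok)
  t7 'x' -> {1,4}, take 1 (0->1 ok)
  t8 'z' -> {0}, take 0 (1->0 ok)
  t9 'x' -> {1,4}, take 1 (0->1 ok)
  t10 'w' -> {2}, take 2 (1->2 ok)
  t11 'y' -> {3}, take 3 (2->3 ok)
  t12 'x' -> {1,4}, take 1 (3->1 ok)
  t13 'z' -> {0}, take 0 (1->0 ok)
  t14 'x' -> {1,4}, take 4 (0->4 ok)
  t15 'z' -> {0}, take 0 (4->0 ok)
  t16 'x' -> {1,4}, take 4 (0->4 ok)
  t17 'z' -> {0}, take 0 (4->0 ok)
  t18 'x' -> {1,4}, take 4 (0->4 ok)
  t19 'z' -> {0}, take 0 (4->0 ok)
  t20 'x' -> {1,4}, take 4 (0->4 ok)
  t21 'y' -> {3}, take 3 (4->3 ok)
  t22 'x' -> {1,4}, take 1 (3->1 ok)
  t23 'w' -> {2}, take 2 (1->2 ok)

0,1,1,1,0,1,0,1,0,1,2,3,1,0,4,0,4,0,4,0,4,3,1,2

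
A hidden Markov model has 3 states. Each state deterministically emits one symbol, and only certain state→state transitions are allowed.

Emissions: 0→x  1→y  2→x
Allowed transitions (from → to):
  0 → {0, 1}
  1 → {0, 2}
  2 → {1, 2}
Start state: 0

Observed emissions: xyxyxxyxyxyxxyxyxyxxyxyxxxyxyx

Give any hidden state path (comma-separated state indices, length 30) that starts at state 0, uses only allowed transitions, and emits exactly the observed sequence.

0,1,2,1,0,0,1,2,1,2,1,0,0,1,2,1,0,1,2,2,1,0,1,0,0,0,1,2,1,2

  [0] x  {0,2}  => 0  start
  [1] y  {1}  => 1  0->1 ok
  [2] x  {0,2}  => 2  1->2 ok
  [3] y  {1}  => 1  2->1 ok
  [4] x  {0,2}  => 0  1->0 ok
  [5] x  {0,2}  => 0  0->0 ok
  [6] y  {1}  => 1  0->1 ok
  [7] x  {0,2}  => 2  1->2 ok
  [8] y  {1}  => 1  2->1 ok
  [9] x  {0,2}  => 2  1->2 ok
  [10] y  {1}  => 1  2->1 ok
  [11] x  {0,2}  => 0  1->0 ok
  [12] x  {0,2}  => 0  0->0 ok
  [13] y  {1}  => 1  0->1 ok
  [14] x  {0,2}  => 2  1->2 ok
  [15] y  {1}  => 1  2->1 ok
  [16] x  {0,2}  => 0  1->0 ok
  [17] y  {1}  => 1  0->1 ok
  [18] x  {0,2}  => 2  1->2 ok
  [19] x  {0,2}  => 2  2->2 ok
  [20] y  {1}  => 1  2->1 ok
  [21] x  {0,2}  => 0  1->0 ok
  [22] y  {1}  => 1  0->1 ok
  [23] x  {0,2}  => 0  1->0 ok
  [24] x  {0,2}  => 0  0->0 ok
  [25] x  {0,2}  => 0  0->0 ok
  [26] y  {1}  => 1  0->1 ok
  [27] x  {0,2}  => 2  1->2 ok
  [28] y  {1}  => 1  2->1 ok
  [29] x  {0,2}  => 2  1->2 ok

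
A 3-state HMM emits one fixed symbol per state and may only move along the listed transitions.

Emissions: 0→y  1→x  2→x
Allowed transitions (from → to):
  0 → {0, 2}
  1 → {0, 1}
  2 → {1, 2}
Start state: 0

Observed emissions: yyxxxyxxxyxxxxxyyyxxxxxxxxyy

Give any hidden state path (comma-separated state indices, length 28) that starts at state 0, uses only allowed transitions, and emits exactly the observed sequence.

0,0,2,1,1,0,2,2,1,0,2,2,2,2,1,0,0,0,2,2,2,2,2,2,2,1,0,0

  t0 'y' -> {0}, take 0 (start)
  t1 'y' -> {0}, take 0 (0->0 ok)
  t2 'x' -> {1,2}, take 2 (0->2 ok)
  t3 'x' -> {1,2}, take 1 (2->1 ok)
  t4 'x' -> {1,2}, take 1 (1->1 ok)
  t5 'y' -> {0}, take 0 (1->0 ok)
  t6 'x' -> {1,2}, take 2 (0->2 ok)
  t7 'x' -> {1,2}, take 2 (2->2 ok)
  t8 'x' -> {1,2}, take 1 (2->1 ok)
  t9 'y' -> {0}, take 0 (1->0 ok)
  t10 'x' -> {1,2}, take 2 (0->2 ok)
  t11 'x' -> {1,2}, take 2 (2->2 ok)
  t12 'x' -> {1,2}, take 2 (2->2 ok)
  t13 'x' -> {1,2}, take 2 (2->2 ok)
  t14 'x' -> {1,2}, take 1 (2->1 ok)
  t15 'y' -> {0}, take 0 (1->0 ok)
  t16 'y' -> {0}, take 0 (0->0 ok)
  t17 'y' -> {0}, take 0 (0->0 ok)
  t18 'x' -> {1,2}, take 2 (0->2 ok)
  t19 'x' -> {1,2}, take 2 (2->2 ok)
  t20 'x' -> {1,2}, take 2 (2->2 ok)
  t21 'x' -> {1,2}, take 2 (2->2 ok)
  t22 'x' -> {1,2}, take 2 (2->2 ok)
  t23 'x' -> {1,2}, take 2 (2->2 ok)
  t24 'x' -> {1,2}, take 2 (2->2 ok)
  t25 'x' -> {1,2}, take 1 (2->1 ok)
  t26 'y' -> {0}, take 0 (1->0 ok)
  t27 'y' -> {0}, take 0 (0->0 ok)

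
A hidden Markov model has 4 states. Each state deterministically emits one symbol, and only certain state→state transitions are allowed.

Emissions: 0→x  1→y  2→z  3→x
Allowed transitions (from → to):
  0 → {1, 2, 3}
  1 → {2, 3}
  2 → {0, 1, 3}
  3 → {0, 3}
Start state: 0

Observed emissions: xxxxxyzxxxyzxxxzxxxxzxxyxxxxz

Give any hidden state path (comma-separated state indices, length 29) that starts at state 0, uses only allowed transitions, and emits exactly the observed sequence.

0,3,3,3,0,1,2,0,3,0,1,2,3,3,0,2,3,0,3,0,2,3,0,1,3,3,3,0,2

  pos 0: x in {0,3}, choose 0; start
  pos 1: x in {0,3}, choose 3; 0->3 ok
  pos 2: x in {0,3}, choose 3; 3->3 ok
  pos 3: x in {0,3}, choose 3; 3->3 ok
  pos 4: x in {0,3}, choose 0; 3->0 ok
  pos 5: y in {1}, choose 1; 0->1 ok
  pos 6: z in {2}, choose 2; 1->2 ok
  pos 7: x in {0,3}, choose 0; 2->0 ok
  pos 8: x in {0,3}, choose 3; 0->3 ok
  pos 9: x in {0,3}, choose 0; 3->0 ok
  pos 10: y in {1}, choose 1; 0->1 ok
  pos 11: z in {2}, choose 2; 1->2 ok
  pos 12: x in {0,3}, choose 3; 2->3 ok
  pos 13: x in {0,3}, choose 3; 3->3 ok
  pos 14: x in {0,3}, choose 0; 3->0 ok
  pos 15: z in {2}, choose 2; 0->2 ok
  pos 16: x in {0,3}, choose 3; 2->3 ok
  pos 17: x in {0,3}, choose 0; 3->0 ok
  pos 18: x in {0,3}, choose 3; 0->3 ok
  pos 19: x in {0,3}, choose 0; 3->0 ok
  pos 20: z in {2}, choose 2; 0->2 ok
  pos 21: x in {0,3}, choose 3; 2->3 ok
  pos 22: x in {0,3}, choose 0; 3->0 ok
  pos 23: y in {1}, choose 1; 0->1 ok
  pos 24: x in {0,3}, choose 3; 1->3 ok
  pos 25: x in {0,3}, choose 3; 3->3 ok
  pos 26: x in {0,3}, choose 3; 3->3 ok
  pos 27: x in {0,3}, choose 0; 3->0 ok
  pos 28: z in {2}, choose 2; 0->2 ok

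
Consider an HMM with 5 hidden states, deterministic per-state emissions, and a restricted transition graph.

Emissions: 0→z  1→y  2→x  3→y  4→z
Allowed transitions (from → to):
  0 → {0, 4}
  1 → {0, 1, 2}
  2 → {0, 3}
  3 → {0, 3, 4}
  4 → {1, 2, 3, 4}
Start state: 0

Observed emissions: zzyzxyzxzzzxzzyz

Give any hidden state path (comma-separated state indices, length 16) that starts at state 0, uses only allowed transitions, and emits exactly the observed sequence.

  pos 0: z in {0,4}, choose 0; start
  pos 1: z in {0,4}, choose 4; 0->4 ok
  pos 2: y in {1,3}, choose 3; 4->3 ok
  pos 3: z in {0,4}, choose 4; 3->4 ok
  pos 4: x in {2}, choose 2; 4->2 ok
  pos 5: y in {1,3}, choose 3; 2->3 ok
  pos 6: z in {0,4}, choose 4; 3->4 ok
  pos 7: x in {2}, choose 2; 4->2 ok
  pos 8: z in {0,4}, choose 0; 2->0 ok
  pos 9: z in {0,4}, choose 0; 0->0 ok
  pos 10: z in {0,4}, choose 4; 0->4 ok
  pos 11: x in {2}, choose 2; 4->2 ok
  pos 12: z in {0,4}, choose 0; 2->0 ok
  pos 13: z in {0,4}, choose 4; 0->4 ok
  pos 14: y in {1,3}, choose 3; 4->3 ok
  pos 15: z in {0,4}, choose 4; 3->4 ok

0,4,3,4,2,3,4,2,0,0,4,2,0,4,3,4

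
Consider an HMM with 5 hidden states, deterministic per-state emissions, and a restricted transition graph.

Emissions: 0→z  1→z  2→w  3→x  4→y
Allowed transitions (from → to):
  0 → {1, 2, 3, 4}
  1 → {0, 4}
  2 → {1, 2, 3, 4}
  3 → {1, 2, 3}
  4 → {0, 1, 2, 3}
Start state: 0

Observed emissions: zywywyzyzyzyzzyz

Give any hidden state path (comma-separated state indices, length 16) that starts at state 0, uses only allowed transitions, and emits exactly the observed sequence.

0,4,2,4,2,4,0,4,0,4,0,4,1,0,4,0

  [0] z  {0,1}  => 0  start
  [1] y  {4}  => 4  0->4 ok
  [2] w  {2}  => 2  4->2 ok
  [3] y  {4}  => 4  2->4 ok
  [4] w  {2}  => 2  4->2 ok
  [5] y  {4}  => 4  2->4 ok
  [6] z  {0,1}  => 0  4->0 ok
  [7] y  {4}  => 4  0->4 ok
  [8] z  {0,1}  => 0  4->0 ok
  [9] y  {4}  => 4  0->4 ok
  [10] z  {0,1}  => 0  4->0 ok
  [11] y  {4}  => 4  0->4 ok
  [12] z  {0,1}  => 1  4->1 ok
  [13] z  {0,1}  => 0  1->0 ok
  [14] y  {4}  => 4  0->4 ok
  [15] z  {0,1}  => 0  4->0 ok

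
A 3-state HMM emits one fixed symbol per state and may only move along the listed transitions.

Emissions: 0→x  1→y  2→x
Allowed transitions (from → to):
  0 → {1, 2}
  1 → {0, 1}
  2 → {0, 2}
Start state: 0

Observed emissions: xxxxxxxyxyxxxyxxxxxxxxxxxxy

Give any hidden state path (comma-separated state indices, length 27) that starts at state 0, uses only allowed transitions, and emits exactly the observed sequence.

  [0] x  {0,2}  => 0  start
  [1] x  {0,2}  => 2  0->2 ok
  [2] x  {0,2}  => 2  2->2 ok
  [3] x  {0,2}  => 0  2->0 ok
  [4] x  {0,2}  => 2  0->2 ok
  [5] x  {0,2}  => 2  2->2 ok
  [6] x  {0,2}  => 0  2->0 ok
  [7] y  {1}  => 1  0->1 ok
  [8] x  {0,2}  => 0  1->0 ok
  [9] y  {1}  => 1  0->1 ok
  [10] x  {0,2}  => 0  1->0 ok
  [11] x  {0,2}  => 2  0->2 ok
  [12] x  {0,2}  => 0  2->0 ok
  [13] y  {1}  => 1  0->1 ok
  [14] x  {0,2}  => 0  1->0 ok
  [15] x  {0,2}  => 2  0->2 ok
  [16] x  {0,2}  => 0  2->0 ok
  [17] x  {0,2}  => 2  0->2 ok
  [18] x  {0,2}  => 2  2->2 ok
  [19] x  {0,2}  => 0  2->0 ok
  [20] x  {0,2}  => 2  0->2 ok
  [21] x  {0,2}  => 0  2->0 ok
  [22] x  {0,2}  => 2  0->2 ok
  [23] x  {0,2}  => 2  2->2 ok
  [24] x  {0,2}  => 2  2->2 ok
  [25] x  {0,2}  => 0  2->0 ok
  [26] y  {1}  => 1  0->1 ok

0,2,2,0,2,2,0,1,0,1,0,2,0,1,0,2,0,2,2,0,2,0,2,2,2,0,1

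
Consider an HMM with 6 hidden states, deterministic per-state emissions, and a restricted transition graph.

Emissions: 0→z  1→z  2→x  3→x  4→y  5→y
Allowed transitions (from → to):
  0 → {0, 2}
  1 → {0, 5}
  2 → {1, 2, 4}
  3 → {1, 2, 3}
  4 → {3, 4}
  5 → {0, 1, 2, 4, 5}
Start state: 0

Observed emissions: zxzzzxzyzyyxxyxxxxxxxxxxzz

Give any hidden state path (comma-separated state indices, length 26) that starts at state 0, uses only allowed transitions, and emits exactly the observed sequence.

  0: obs=z cand={0,1} pick 0 [start]
  1: obs=x cand={2,3} pick 2 [0->2 ok]
  2: obs=z cand={0,1} pick 1 [2->1 ok]
  3: obs=z cand={0,1} pick 0 [1->0 ok]
  4: obs=z cand={0,1} pick 0 [0->0 ok]
  5: obs=x cand={2,3} pick 2 [0->2 ok]
  6: obs=z cand={0,1} pick 1 [2->1 ok]
  7: obs=y cand={4,5} pick 5 [1->5 ok]
  8: obs=z cand={0,1} pick 1 [5->1 ok]
  9: obs=y cand={4,5} pick 5 [1->5 ok]
  10: obs=y cand={4,5} pick 4 [5->4 ok]
  11: obs=x cand={2,3} pick 3 [4->3 ok]
  12: obs=x cand={2,3} pick 2 [3->2 ok]
  13: obs=y cand={4,5} pick 4 [2->4 ok]
  14: obs=x cand={2,3} pick 3 [4->3 ok]
  15: obs=x cand={2,3} pick 3 [3->3 ok]
  16: obs=x cand={2,3} pick 3 [3->3 ok]
  17: obs=x cand={2,3} pick 3 [3->3 ok]
  18: obs=x cand={2,3} pick 3 [3->3 ok]
  19: obs=x cand={2,3} pick 3 [3->3 ok]
  20: obs=x cand={2,3} pick 2 [3->2 ok]
  21: obs=x cand={2,3} pick 2 [2->2 ok]
  22: obs=x cand={2,3} pick 2 [2->2 ok]
  23: obs=x cand={2,3} pick 2 [2->2 ok]
  24: obs=z cand={0,1} pick 1 [2->1 ok]
  25: obs=z cand={0,1} pick 0 [1->0 ok]

0,2,1,0,0,2,1,5,1,5,4,3,2,4,3,3,3,3,3,3,2,2,2,2,1,0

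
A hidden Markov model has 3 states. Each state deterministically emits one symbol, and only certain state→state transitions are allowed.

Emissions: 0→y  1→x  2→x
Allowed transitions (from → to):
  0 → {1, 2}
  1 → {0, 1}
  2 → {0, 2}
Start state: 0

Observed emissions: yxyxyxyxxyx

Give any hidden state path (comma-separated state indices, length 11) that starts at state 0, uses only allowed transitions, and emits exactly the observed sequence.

0,1,0,1,0,2,0,1,1,0,1

  0: obs=y cand={0} pick 0 [start]
  1: obs=x cand={1,2} pick 1 [0->1 ok]
  2: obs=y cand={0} pick 0 [1->0 ok]
  3: obs=x cand={1,2} pick 1 [0->1 ok]
  4: obs=y cand={0} pick 0 [1->0 ok]
  5: obs=x cand={1,2} pick 2 [0->2 ok]
  6: obs=y cand={0} pick 0 [2->0 ok]
  7: obs=x cand={1,2} pick 1 [0->1 ok]
  8: obs=x cand={1,2} pick 1 [1->1 ok]
  9: obs=y cand={0} pick 0 [1->0 ok]
  10: obs=x cand={1,2} pick 1 [0->1 ok]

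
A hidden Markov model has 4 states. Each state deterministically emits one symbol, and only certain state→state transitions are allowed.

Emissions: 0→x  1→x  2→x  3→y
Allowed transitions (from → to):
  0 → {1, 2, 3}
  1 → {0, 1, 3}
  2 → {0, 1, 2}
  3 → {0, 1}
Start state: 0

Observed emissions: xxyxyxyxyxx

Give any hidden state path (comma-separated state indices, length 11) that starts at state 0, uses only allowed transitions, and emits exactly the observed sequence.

  0: obs=x cand={0,1,2} pick 0 [start]
  1: obs=x cand={0,1,2} pick 1 [0->1 ok]
  2: obs=y cand={3} pick 3 [1->3 ok]
  3: obs=x cand={0,1,2} pick 1 [3->1 ok]
  4: obs=y cand={3} pick 3 [1->3 ok]
  5: obs=x cand={0,1,2} pick 0 [3->0 ok]
  6: obs=y cand={3} pick 3 [0->3 ok]
  7: obs=x cand={0,1,2} pick 0 [3->0 ok]
  8: obs=y cand={3} pick 3 [0->3 ok]
  9: obs=x cand={0,1,2} pick 1 [3->1 ok]
  10: obs=x cand={0,1,2} pick 1 [1->1 ok]

0,1,3,1,3,0,3,0,3,1,1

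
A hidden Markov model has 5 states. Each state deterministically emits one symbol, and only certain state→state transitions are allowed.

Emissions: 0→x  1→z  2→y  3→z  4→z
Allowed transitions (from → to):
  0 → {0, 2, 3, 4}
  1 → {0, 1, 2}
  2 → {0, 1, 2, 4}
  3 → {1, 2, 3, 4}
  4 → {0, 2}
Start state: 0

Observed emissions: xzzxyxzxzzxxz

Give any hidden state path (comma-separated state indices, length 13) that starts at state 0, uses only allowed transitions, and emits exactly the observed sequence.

  pos 0: x in {0}, choose 0; start
  pos 1: z in {1,3,4}, choose 3; 0->3 ok
  pos 2: z in {1,3,4}, choose 4; 3->4 ok
  pos 3: x in {0}, choose 0; 4->0 ok
  pos 4: y in {2}, choose 2; 0->2 ok
  pos 5: x in {0}, choose 0; 2->0 ok
  pos 6: z in {1,3,4}, choose 4; 0->4 ok
  pos 7: x in {0}, choose 0; 4->0 ok
  pos 8: z in {1,3,4}, choose 3; 0->3 ok
  pos 9: z in {1,3,4}, choose 4; 3->4 ok
  pos 10: x in {0}, choose 0; 4->0 ok
  pos 11: x in {0}, choose 0; 0->0 ok
  pos 12: z in {1,3,4}, choose 4; 0->4 ok

0,3,4,0,2,0,4,0,3,4,0,0,4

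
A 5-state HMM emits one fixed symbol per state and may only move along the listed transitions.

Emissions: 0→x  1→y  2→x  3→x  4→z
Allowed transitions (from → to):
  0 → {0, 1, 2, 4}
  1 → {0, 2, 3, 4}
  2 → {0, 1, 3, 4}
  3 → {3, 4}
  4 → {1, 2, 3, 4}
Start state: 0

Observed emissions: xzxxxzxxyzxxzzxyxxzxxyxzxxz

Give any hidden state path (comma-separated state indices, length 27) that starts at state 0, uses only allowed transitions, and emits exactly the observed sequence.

0,4,3,3,3,4,2,0,1,4,3,3,4,4,2,1,2,3,4,2,0,1,2,4,3,3,4

  0: obs=x cand={0,2,3} pick 0 [start]
  1: obs=z cand={4} pick 4 [0->4 ok]
  2: obs=x cand={0,2,3} pick 3 [4->3 ok]
  3: obs=x cand={0,2,3} pick 3 [3->3 ok]
  4: obs=x cand={0,2,3} pick 3 [3->3 ok]
  5: obs=z cand={4} pick 4 [3->4 ok]
  6: obs=x cand={0,2,3} pick 2 [4->2 ok]
  7: obs=x cand={0,2,3} pick 0 [2->0 ok]
  8: obs=y cand={1} pick 1 [0->1 ok]
  9: obs=z cand={4} pick 4 [1->4 ok]
  10: obs=x cand={0,2,3} pick 3 [4->3 ok]
  11: obs=x cand={0,2,3} pick 3 [3->3 ok]
  12: obs=z cand={4} pick 4 [3->4 ok]
  13: obs=z cand={4} pick 4 [4->4 ok]
  14: obs=x cand={0,2,3} pick 2 [4->2 ok]
  15: obs=y cand={1} pick 1 [2->1 ok]
  16: obs=x cand={0,2,3} pick 2 [1->2 ok]
  17: obs=x cand={0,2,3} pick 3 [2->3 ok]
  18: obs=z cand={4} pick 4 [3->4 ok]
  19: obs=x cand={0,2,3} pick 2 [4->2 ok]
  20: obs=x cand={0,2,3} pick 0 [2->0 ok]
  21: obs=y cand={1} pick 1 [0->1 ok]
  22: obs=x cand={0,2,3} pick 2 [1->2 ok]
  23: obs=z cand={4} pick 4 [2->4 ok]
  24: obs=x cand={0,2,3} pick 3 [4->3 ok]
  25: obs=x cand={0,2,3} pick 3 [3->3 ok]
  26: obs=z cand={4} pick 4 [3->4 ok]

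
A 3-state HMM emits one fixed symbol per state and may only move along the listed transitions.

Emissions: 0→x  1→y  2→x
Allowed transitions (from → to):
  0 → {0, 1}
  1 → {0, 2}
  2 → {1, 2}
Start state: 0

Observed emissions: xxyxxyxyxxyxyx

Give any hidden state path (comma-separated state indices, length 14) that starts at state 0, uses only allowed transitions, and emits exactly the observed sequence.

  0: obs=x cand={0,2} pick 0 [start]
  1: obs=x cand={0,2} pick 0 [0->0 ok]
  2: obs=y cand={1} pick 1 [0->1 ok]
  3: obs=x cand={0,2} pick 2 [1->2 ok]
  4: obs=x cand={0,2} pick 2 [2->2 ok]
  5: obs=y cand={1} pick 1 [2->1 ok]
  6: obs=x cand={0,2} pick 2 [1->2 ok]
  7: obs=y cand={1} pick 1 [2->1 ok]
  8: obs=x cand={0,2} pick 0 [1->0 ok]
  9: obs=x cand={0,2} pick 0 [0->0 ok]
  10: obs=y cand={1} pick 1 [0->1 ok]
  11: obs=x cand={0,2} pick 2 [1->2 ok]
  12: obs=y cand={1} pick 1 [2->1 ok]
  13: obs=x cand={0,2} pick 0 [1->0 ok]

0,0,1,2,2,1,2,1,0,0,1,2,1,0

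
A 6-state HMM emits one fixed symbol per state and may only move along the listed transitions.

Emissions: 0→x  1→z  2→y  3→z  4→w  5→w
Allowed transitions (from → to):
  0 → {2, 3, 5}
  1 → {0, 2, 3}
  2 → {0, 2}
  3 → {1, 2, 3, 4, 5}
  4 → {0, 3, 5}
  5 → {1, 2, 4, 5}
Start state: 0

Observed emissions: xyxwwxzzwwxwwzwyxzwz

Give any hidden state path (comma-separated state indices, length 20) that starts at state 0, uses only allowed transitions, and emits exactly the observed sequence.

  0: obs=x cand={0} pick 0 [start]
  1: obs=y cand={2} pick 2 [0->2 ok]
  2: obs=x cand={0} pick 0 [2->0 ok]
  3: obs=w cand={4,5} pick 5 [0->5 ok]
  4: obs=w cand={4,5} pick 4 [5->4 ok]
  5: obs=x cand={0} pick 0 [4->0 ok]
  6: obs=z cand={1,3} pick 3 [0->3 ok]
  7: obs=z cand={1,3} pick 3 [3->3 ok]
  8: obs=w cand={4,5} pick 5 [3->5 ok]
  9: obs=w cand={4,5} pick 4 [5->4 ok]
  10: obs=x cand={0} pick 0 [4->0 ok]
  11: obs=w cand={4,5} pick 5 [0->5 ok]
  12: obs=w cand={4,5} pick 4 [5->4 ok]
  13: obs=z cand={1,3} pick 3 [4->3 ok]
  14: obs=w cand={4,5} pick 5 [3->5 ok]
  15: obs=y cand={2} pick 2 [5->2 ok]
  16: obs=x cand={0} pick 0 [2->0 ok]
  17: obs=z cand={1,3} pick 3 [0->3 ok]
  18: obs=w cand={4,5} pick 5 [3->5 ok]
  19: obs=z cand={1,3} pick 1 [5->1 ok]

0,2,0,5,4,0,3,3,5,4,0,5,4,3,5,2,0,3,5,1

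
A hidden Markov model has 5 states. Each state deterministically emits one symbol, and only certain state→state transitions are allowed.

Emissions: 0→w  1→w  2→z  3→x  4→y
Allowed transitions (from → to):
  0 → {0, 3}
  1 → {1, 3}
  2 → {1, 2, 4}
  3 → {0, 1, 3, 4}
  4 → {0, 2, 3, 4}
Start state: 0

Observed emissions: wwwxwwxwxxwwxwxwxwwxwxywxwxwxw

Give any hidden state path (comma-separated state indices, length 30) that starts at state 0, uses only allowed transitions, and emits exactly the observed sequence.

  pos 0: w in {0,1}, choose 0; start
  pos 1: w in {0,1}, choose 0; 0->0 ok
  pos 2: w in {0,1}, choose 0; 0->0 ok
  pos 3: x in {3}, choose 3; 0->3 ok
  pos 4: w in {0,1}, choose 1; 3->1 ok
  pos 5: w in {0,1}, choose 1; 1->1 ok
  pos 6: x in {3}, choose 3; 1->3 ok
  pos 7: w in {0,1}, choose 0; 3->0 ok
  pos 8: x in {3}, choose 3; 0->3 ok
  pos 9: x in {3}, choose 3; 3->3 ok
  pos 10: w in {0,1}, choose 1; 3->1 ok
  pos 11: w in {0,1}, choose 1; 1->1 ok
  pos 12: x in {3}, choose 3; 1->3 ok
  pos 13: w in {0,1}, choose 1; 3->1 ok
  pos 14: x in {3}, choose 3; 1->3 ok
  pos 15: w in {0,1}, choose 1; 3->1 ok
  pos 16: x in {3}, choose 3; 1->3 ok
  pos 17: w in {0,1}, choose 1; 3->1 ok
  pos 18: w in {0,1}, choose 1; 1->1 ok
  pos 19: x in {3}, choose 3; 1->3 ok
  pos 20: w in {0,1}, choose 1; 3->1 ok
  pos 21: x in {3}, choose 3; 1->3 ok
  pos 22: y in {4}, choose 4; 3->4 ok
  pos 23: w in {0,1}, choose 0; 4->0 ok
  pos 24: x in {3}, choose 3; 0->3 ok
  pos 25: w in {0,1}, choose 0; 3->0 ok
  pos 26: x in {3}, choose 3; 0->3 ok
  pos 27: w in {0,1}, choose 0; 3->0 ok
  pos 28: x in {3}, choose 3; 0->3 ok
  pos 29: w in {0,1}, choose 1; 3->1 ok

0,0,0,3,1,1,3,0,3,3,1,1,3,1,3,1,3,1,1,3,1,3,4,0,3,0,3,0,3,1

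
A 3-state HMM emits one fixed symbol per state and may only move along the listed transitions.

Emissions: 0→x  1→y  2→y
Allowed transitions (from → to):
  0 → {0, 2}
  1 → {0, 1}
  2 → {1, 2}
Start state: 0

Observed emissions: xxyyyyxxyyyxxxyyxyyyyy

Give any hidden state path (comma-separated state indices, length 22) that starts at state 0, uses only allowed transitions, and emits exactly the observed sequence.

  pos 0: x in {0}, choose 0; start
  pos 1: x in {0}, choose 0; 0->0 ok
  pos 2: y in {1,2}, choose 2; 0->2 ok
  pos 3: y in {1,2}, choose 2; 2->2 ok
  pos 4: y in {1,2}, choose 1; 2->1 ok
  pos 5: y in {1,2}, choose 1; 1->1 ok
  pos 6: x in {0}, choose 0; 1->0 ok
  pos 7: x in {0}, choose 0; 0->0 ok
  pos 8: y in {1,2}, choose 2; 0->2 ok
  pos 9: y in {1,2}, choose 2; 2->2 ok
  pos 10: y in {1,2}, choose 1; 2->1 ok
  pos 11: x in {0}, choose 0; 1->0 ok
  pos 12: x in {0}, choose 0; 0->0 ok
  pos 13: x in {0}, choose 0; 0->0 ok
  pos 14: y in {1,2}, choose 2; 0->2 ok
  pos 15: y in {1,2}, choose 1; 2->1 ok
  pos 16: x in {0}, choose 0; 1->0 ok
  pos 17: y in {1,2}, choose 2; 0->2 ok
  pos 18: y in {1,2}, choose 2; 2->2 ok
  pos 19: y in {1,2}, choose 1; 2->1 ok
  pos 20: y in {1,2}, choose 1; 1->1 ok
  pos 21: y in {1,2}, choose 1; 1->1 ok

0,0,2,2,1,1,0,0,2,2,1,0,0,0,2,1,0,2,2,1,1,1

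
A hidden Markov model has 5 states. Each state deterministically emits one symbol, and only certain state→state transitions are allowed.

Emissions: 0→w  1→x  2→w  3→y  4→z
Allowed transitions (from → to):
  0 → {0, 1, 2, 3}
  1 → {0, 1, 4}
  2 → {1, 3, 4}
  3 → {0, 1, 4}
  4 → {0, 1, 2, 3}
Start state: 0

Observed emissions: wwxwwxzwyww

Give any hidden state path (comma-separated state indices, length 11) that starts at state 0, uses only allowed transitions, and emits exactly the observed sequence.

0,2,1,0,2,1,4,0,3,0,2

  t0 'w' -> {0,2}, take 0 (start)
  t1 'w' -> {0,2}, take 2 (0->2 ok)
  t2 'x' -> {1}, take 1 (2->1 ok)
  t3 'w' -> {0,2}, take 0 (1->0 ok)
  t4 'w' -> {0,2}, take 2 (0->2 ok)
  t5 'x' -> {1}, take 1 (2->1 ok)
  t6 'z' -> {4}, take 4 (1->4 ok)
  t7 'w' -> {0,2}, take 0 (4->0 ok)
  t8 'y' -> {3}, take 3 (0->3 ok)
  t9 'w' -> {0,2}, take 0 (3->0 ok)
  t10 'w' -> {0,2}, take 2 (0->2 ok)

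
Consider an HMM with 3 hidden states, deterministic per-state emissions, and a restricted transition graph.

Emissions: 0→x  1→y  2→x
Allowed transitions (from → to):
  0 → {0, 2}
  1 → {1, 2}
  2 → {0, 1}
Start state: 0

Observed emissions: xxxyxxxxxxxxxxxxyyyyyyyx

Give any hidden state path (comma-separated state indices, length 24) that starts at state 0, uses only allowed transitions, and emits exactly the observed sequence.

0,0,2,1,2,0,0,2,0,0,0,2,0,0,0,2,1,1,1,1,1,1,1,2

  pos 0: x in {0,2}, choose 0; start
  pos 1: x in {0,2}, choose 0; 0->0 ok
  pos 2: x in {0,2}, choose 2; 0->2 ok
  pos 3: y in {1}, choose 1; 2->1 ok
  pos 4: x in {0,2}, choose 2; 1->2 ok
  pos 5: x in {0,2}, choose 0; 2->0 ok
  pos 6: x in {0,2}, choose 0; 0->0 ok
  pos 7: x in {0,2}, choose 2; 0->2 ok
  pos 8: x in {0,2}, choose 0; 2->0 ok
  pos 9: x in {0,2}, choose 0; 0->0 ok
  pos 10: x in {0,2}, choose 0; 0->0 ok
  pos 11: x in {0,2}, choose 2; 0->2 ok
  pos 12: x in {0,2}, choose 0; 2->0 ok
  pos 13: x in {0,2}, choose 0; 0->0 ok
  pos 14: x in {0,2}, choose 0; 0->0 ok
  pos 15: x in {0,2}, choose 2; 0->2 ok
  pos 16: y in {1}, choose 1; 2->1 ok
  pos 17: y in {1}, choose 1; 1->1 ok
  pos 18: y in {1}, choose 1; 1->1 ok
  pos 19: y in {1}, choose 1; 1->1 ok
  pos 20: y in {1}, choose 1; 1->1 ok
  pos 21: y in {1}, choose 1; 1->1 ok
  pos 22: y in {1}, choose 1; 1->1 ok
  pos 23: x in {0,2}, choose 2; 1->2 ok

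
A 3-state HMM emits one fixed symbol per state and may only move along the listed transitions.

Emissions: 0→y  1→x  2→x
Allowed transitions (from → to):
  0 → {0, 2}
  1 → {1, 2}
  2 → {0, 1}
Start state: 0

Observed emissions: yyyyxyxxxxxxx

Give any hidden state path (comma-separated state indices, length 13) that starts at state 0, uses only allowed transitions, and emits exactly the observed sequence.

0,0,0,0,2,0,2,1,1,2,1,1,2

  [0] y  {0}  => 0  start
  [1] y  {0}  => 0  0->0 ok
  [2] y  {0}  => 0  0->0 ok
  [3] y  {0}  => 0  0->0 ok
  [4] x  {1,2}  => 2  0->2 ok
  [5] y  {0}  => 0  2->0 ok
  [6] x  {1,2}  => 2  0->2 ok
  [7] x  {1,2}  => 1  2->1 ok
  [8] x  {1,2}  => 1  1->1 ok
  [9] x  {1,2}  => 2  1->2 ok
  [10] x  {1,2}  => 1  2->1 ok
  [11] x  {1,2}  => 1  1->1 ok
  [12] x  {1,2}  => 2  1->2 ok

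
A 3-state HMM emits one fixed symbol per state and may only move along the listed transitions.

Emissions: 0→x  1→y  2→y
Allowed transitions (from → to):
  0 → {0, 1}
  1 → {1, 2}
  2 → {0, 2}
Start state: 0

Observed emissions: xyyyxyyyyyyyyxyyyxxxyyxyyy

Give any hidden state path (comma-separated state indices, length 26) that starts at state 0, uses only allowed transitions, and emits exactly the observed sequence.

  pos 0: x in {0}, choose 0; start
  pos 1: y in {1,2}, choose 1; 0->1 ok
  pos 2: y in {1,2}, choose 1; 1->1 ok
  pos 3: y in {1,2}, choose 2; 1->2 ok
  pos 4: x in {0}, choose 0; 2->0 ok
  pos 5: y in {1,2}, choose 1; 0->1 ok
  pos 6: y in {1,2}, choose 1; 1->1 ok
  pos 7: y in {1,2}, choose 2; 1->2 ok
  pos 8: y in {1,2}, choose 2; 2->2 ok
  pos 9: y in {1,2}, choose 2; 2->2 ok
  pos 10: y in {1,2}, choose 2; 2->2 ok
  pos 11: y in {1,2}, choose 2; 2->2 ok
  pos 12: y in {1,2}, choose 2; 2->2 ok
  pos 13: x in {0}, choose 0; 2->0 ok
  pos 14: y in {1,2}, choose 1; 0->1 ok
  pos 15: y in {1,2}, choose 2; 1->2 ok
  pos 16: y in {1,2}, choose 2; 2->2 ok
  pos 17: x in {0}, choose 0; 2->0 ok
  pos 18: x in {0}, choose 0; 0->0 ok
  pos 19: x in {0}, choose 0; 0->0 ok
  pos 20: y in {1,2}, choose 1; 0->1 ok
  pos 21: y in {1,2}, choose 2; 1->2 ok
  pos 22: x in {0}, choose 0; 2->0 ok
  pos 23: y in {1,2}, choose 1; 0->1 ok
  pos 24: y in {1,2}, choose 1; 1->1 ok
  pos 25: y in {1,2}, choose 1; 1->1 ok

0,1,1,2,0,1,1,2,2,2,2,2,2,0,1,2,2,0,0,0,1,2,0,1,1,1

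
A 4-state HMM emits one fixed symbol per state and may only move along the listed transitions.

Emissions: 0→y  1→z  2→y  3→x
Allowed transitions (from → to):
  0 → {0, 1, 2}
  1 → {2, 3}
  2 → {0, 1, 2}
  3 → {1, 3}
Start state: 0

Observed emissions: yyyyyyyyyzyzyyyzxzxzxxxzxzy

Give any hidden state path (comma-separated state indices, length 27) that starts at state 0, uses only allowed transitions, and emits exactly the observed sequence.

  0: obs=y cand={0,2} pick 0 [start]
  1: obs=y cand={0,2} pick 0 [0->0 ok]
  2: obs=y cand={0,2} pick 0 [0->0 ok]
  3: obs=y cand={0,2} pick 0 [0->0 ok]
  4: obs=y cand={0,2} pick 0 [0->0 ok]
  5: obs=y cand={0,2} pick 0 [0->0 ok]
  6: obs=y cand={0,2} pick 0 [0->0 ok]
  7: obs=y cand={0,2} pick 2 [0->2 ok]
  8: obs=y cand={0,2} pick 2 [2->2 ok]
  9: obs=z cand={1} pick 1 [2->1 ok]
  10: obs=y cand={0,2} pick 2 [1->2 ok]
  11: obs=z cand={1} pick 1 [2->1 ok]
  12: obs=y cand={0,2} pick 2 [1->2 ok]
  13: obs=y cand={0,2} pick 2 [2->2 ok]
  14: obs=y cand={0,2} pick 0 [2->0 ok]
  15: obs=z cand={1} pick 1 [0->1 ok]
  16: obs=x cand={3} pick 3 [1->3 ok]
  17: obs=z cand={1} pick 1 [3->1 ok]
  18: obs=x cand={3} pick 3 [1->3 ok]
  19: obs=z cand={1} pick 1 [3->1 ok]
  20: obs=x cand={3} pick 3 [1->3 ok]
  21: obs=x cand={3} pick 3 [3->3 ok]
  22: obs=x cand={3} pick 3 [3->3 ok]
  23: obs=z cand={1} pick 1 [3->1 ok]
  24: obs=x cand={3} pick 3 [1->3 ok]
  25: obs=z cand={1} pick 1 [3->1 ok]
  26: obs=y cand={0,2} pick 2 [1->2 ok]

0,0,0,0,0,0,0,2,2,1,2,1,2,2,0,1,3,1,3,1,3,3,3,1,3,1,2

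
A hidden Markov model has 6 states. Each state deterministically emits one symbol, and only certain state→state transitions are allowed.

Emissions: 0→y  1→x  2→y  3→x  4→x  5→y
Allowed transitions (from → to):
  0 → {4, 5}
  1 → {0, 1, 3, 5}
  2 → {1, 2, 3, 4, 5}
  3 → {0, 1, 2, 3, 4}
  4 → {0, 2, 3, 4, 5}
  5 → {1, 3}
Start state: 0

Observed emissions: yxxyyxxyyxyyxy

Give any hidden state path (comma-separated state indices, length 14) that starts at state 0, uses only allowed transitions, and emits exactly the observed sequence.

0,4,3,0,5,3,4,2,2,1,0,5,3,2

  t0 'y' -> {0,2,5}, take 0 (start)
  t1 'x' -> {1,3,4}, take 4 (0->4 ok)
  t2 'x' -> {1,3,4}, take 3 (4->3 ok)
  t3 'y' -> {0,2,5}, take 0 (3->0 ok)
  t4 'y' -> {0,2,5}, take 5 (0->5 ok)
  t5 'x' -> {1,3,4}, take 3 (5->3 ok)
  t6 'x' -> {1,3,4}, take 4 (3->4 ok)
  t7 'y' -> {0,2,5}, take 2 (4->2 ok)
  t8 'y' -> {0,2,5}, take 2 (2->2 ok)
  t9 'x' -> {1,3,4}, take 1 (2->1 ok)
  t10 'y' -> {0,2,5}, take 0 (1->0 ok)
  t11 'y' -> {0,2,5}, take 5 (0->5 ok)
  t12 'x' -> {1,3,4}, take 3 (5->3 ok)
  t13 'y' -> {0,2,5}, take 2 (3->2 ok)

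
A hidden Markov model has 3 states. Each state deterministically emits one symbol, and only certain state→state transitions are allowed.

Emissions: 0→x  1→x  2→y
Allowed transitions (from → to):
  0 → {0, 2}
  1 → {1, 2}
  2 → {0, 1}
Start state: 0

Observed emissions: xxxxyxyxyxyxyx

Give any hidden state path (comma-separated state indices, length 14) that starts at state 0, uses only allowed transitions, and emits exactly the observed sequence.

0,0,0,0,2,0,2,1,2,1,2,1,2,0

  0: obs=x cand={0,1} pick 0 [start]
  1: obs=x cand={0,1} pick 0 [0->0 ok]
  2: obs=x cand={0,1} pick 0 [0->0 ok]
  3: obs=x cand={0,1} pick 0 [0->0 ok]
  4: obs=y cand={2} pick 2 [0->2 ok]
  5: obs=x cand={0,1} pick 0 [2->0 ok]
  6: obs=y cand={2} pick 2 [0->2 ok]
  7: obs=x cand={0,1} pick 1 [2->1 ok]
  8: obs=y cand={2} pick 2 [1->2 ok]
  9: obs=x cand={0,1} pick 1 [2->1 ok]
  10: obs=y cand={2} pick 2 [1->2 ok]
  11: obs=x cand={0,1} pick 1 [2->1 ok]
  12: obs=y cand={2} pick 2 [1->2 ok]
  13: obs=x cand={0,1} pick 0 [2->0 ok]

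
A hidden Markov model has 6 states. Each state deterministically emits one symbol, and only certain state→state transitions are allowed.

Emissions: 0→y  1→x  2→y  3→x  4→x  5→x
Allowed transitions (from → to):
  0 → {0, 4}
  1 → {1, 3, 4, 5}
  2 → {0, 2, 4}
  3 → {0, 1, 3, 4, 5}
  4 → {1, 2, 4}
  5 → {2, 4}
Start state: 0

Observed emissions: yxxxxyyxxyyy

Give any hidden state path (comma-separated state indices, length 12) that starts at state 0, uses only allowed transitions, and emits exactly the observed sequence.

  [0] y  {0,2}  => 0  start
  [1] x  {1,3,4,5}  => 4  0->4 ok
  [2] x  {1,3,4,5}  => 1  4->1 ok
  [3] x  {1,3,4,5}  => 1  1->1 ok
  [4] x  {1,3,4,5}  => 5  1->5 ok
  [5] y  {0,2}  => 2  5->2 ok
  [6] y  {0,2}  => 0  2->0 ok
  [7] x  {1,3,4,5}  => 4  0->4 ok
  [8] x  {1,3,4,5}  => 4  4->4 ok
  [9] y  {0,2}  => 2  4->2 ok
  [10] y  {0,2}  => 2  2->2 ok
  [11] y  {0,2}  => 2  2->2 ok

0,4,1,1,5,2,0,4,4,2,2,2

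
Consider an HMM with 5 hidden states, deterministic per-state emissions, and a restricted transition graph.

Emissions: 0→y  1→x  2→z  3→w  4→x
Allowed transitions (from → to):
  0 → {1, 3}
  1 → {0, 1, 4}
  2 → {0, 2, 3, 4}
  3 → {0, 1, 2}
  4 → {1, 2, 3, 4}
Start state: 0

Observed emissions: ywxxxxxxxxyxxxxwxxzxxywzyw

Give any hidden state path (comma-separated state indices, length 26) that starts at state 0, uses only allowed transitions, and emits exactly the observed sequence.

0,3,1,1,4,4,4,1,1,1,0,1,4,1,4,3,1,4,2,4,1,0,3,2,0,3

  [0] y  {0}  => 0  start
  [1] w  {3}  => 3  0->3 ok
  [2] x  {1,4}  => 1  3->1 ok
  [3] x  {1,4}  => 1  1->1 ok
  [4] x  {1,4}  => 4  1->4 ok
  [5] x  {1,4}  => 4  4->4 ok
  [6] x  {1,4}  => 4  4->4 ok
  [7] x  {1,4}  => 1  4->1 ok
  [8] x  {1,4}  => 1  1->1 ok
  [9] x  {1,4}  => 1  1->1 ok
  [10] y  {0}  => 0  1->0 ok
  [11] x  {1,4}  => 1  0->1 ok
  [12] x  {1,4}  => 4  1->4 ok
  [13] x  {1,4}  => 1  4->1 ok
  [14] x  {1,4}  => 4  1->4 ok
  [15] w  {3}  => 3  4->3 ok
  [16] x  {1,4}  => 1  3->1 ok
  [17] x  {1,4}  => 4  1->4 ok
  [18] z  {2}  => 2  4->2 ok
  [19] x  {1,4}  => 4  2->4 ok
  [20] x  {1,4}  => 1  4->1 ok
  [21] y  {0}  => 0  1->0 ok
  [22] w  {3}  => 3  0->3 ok
  [23] z  {2}  => 2  3->2 ok
  [24] y  {0}  => 0  2->0 ok
  [25] w  {3}  => 3  0->3 ok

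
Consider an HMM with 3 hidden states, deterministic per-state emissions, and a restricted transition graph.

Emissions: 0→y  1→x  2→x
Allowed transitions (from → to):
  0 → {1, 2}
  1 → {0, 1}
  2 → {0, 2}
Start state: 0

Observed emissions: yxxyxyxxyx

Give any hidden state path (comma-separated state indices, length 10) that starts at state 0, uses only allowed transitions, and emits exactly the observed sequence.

0,1,1,0,2,0,1,1,0,2

  [0] y  {0}  => 0  start
  [1] x  {1,2}  => 1  0->1 ok
  [2] x  {1,2}  => 1  1->1 ok
  [3] y  {0}  => 0  1->0 ok
  [4] x  {1,2}  => 2  0->2 ok
  [5] y  {0}  => 0  2->0 ok
  [6] x  {1,2}  => 1  0->1 ok
  [7] x  {1,2}  => 1  1->1 ok
  [8] y  {0}  => 0  1->0 ok
  [9] x  {1,2}  => 2  0->2 ok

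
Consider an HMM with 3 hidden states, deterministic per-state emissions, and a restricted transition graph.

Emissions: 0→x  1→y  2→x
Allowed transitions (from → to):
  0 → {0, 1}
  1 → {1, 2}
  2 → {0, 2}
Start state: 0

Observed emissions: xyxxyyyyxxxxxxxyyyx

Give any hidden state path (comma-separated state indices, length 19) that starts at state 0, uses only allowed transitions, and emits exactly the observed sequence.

  0: obs=x cand={0,2} pick 0 [start]
  1: obs=y cand={1} pick 1 [0->1 ok]
  2: obs=x cand={0,2} pick 2 [1->2 ok]
  3: obs=x cand={0,2} pick 0 [2->0 ok]
  4: obs=y cand={1} pick 1 [0->1 ok]
  5: obs=y cand={1} pick 1 [1->1 ok]
  6: obs=y cand={1} pick 1 [1->1 ok]
  7: obs=y cand={1} pick 1 [1->1 ok]
  8: obs=x cand={0,2} pick 2 [1->2 ok]
  9: obs=x cand={0,2} pick 2 [2->2 ok]
  10: obs=x cand={0,2} pick 2 [2->2 ok]
  11: obs=x cand={0,2} pick 2 [2->2 ok]
  12: obs=x cand={0,2} pick 2 [2->2 ok]
  13: obs=x cand={0,2} pick 0 [2->0 ok]
  14: obs=x cand={0,2} pick 0 [0->0 ok]
  15: obs=y cand={1} pick 1 [0->1 ok]
  16: obs=y cand={1} pick 1 [1->1 ok]
  17: obs=y cand={1} pick 1 [1->1 ok]
  18: obs=x cand={0,2} pick 2 [1->2 ok]

0,1,2,0,1,1,1,1,2,2,2,2,2,0,0,1,1,1,2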